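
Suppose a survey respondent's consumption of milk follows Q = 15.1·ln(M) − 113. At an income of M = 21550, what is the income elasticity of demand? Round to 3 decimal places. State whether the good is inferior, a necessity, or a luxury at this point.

0.401 (necessity)

At M = 21550: Q = 37.670.
dQ/dM = 15.1/M = 0.000700696 at this income.
η = (dQ/dM)·(M/Q) = 0.000700696 × (21550/37.670) = 0.401.
Since 0 < η < 1, the good is a necessity.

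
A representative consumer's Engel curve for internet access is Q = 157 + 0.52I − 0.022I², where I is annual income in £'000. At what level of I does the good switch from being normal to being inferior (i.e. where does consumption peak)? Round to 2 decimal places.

11.82

dQ/dI = 0.52 − 0.044I.
The good is inferior where dQ/dI < 0. Setting dQ/dI = 0 gives I = 0.52 / 0.044 = 11.82.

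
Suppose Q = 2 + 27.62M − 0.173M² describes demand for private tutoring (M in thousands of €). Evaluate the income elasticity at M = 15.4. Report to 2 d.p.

At M = 15.4: Q = 386.3193.
dQ/dM = 27.62 − 0.346M = 22.29160.
η = (dQ/dM)·(M/Q) = 22.29160 × (15.4/386.3193) = 0.89.

0.89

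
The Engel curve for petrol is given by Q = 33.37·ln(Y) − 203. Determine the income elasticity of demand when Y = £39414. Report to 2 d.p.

0.22

At Y = 39414: Q = 150.117.
dQ/dY = 33.37/Y = 0.000846653 at this income.
η = (dQ/dY)·(Y/Q) = 0.000846653 × (39414/150.117) = 0.22.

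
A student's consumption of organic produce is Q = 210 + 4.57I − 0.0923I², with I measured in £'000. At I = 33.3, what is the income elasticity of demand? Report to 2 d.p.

-0.20

At I = 33.3: Q = 259.8305.
dQ/dI = 4.57 − 0.1846I = -1.57718.
η = (dQ/dI)·(I/Q) = -1.57718 × (33.3/259.8305) = -0.20.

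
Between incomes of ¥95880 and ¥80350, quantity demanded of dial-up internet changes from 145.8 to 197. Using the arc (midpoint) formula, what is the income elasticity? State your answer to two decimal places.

ΔQ = 197 − 145.8 = 51.2; midpoint Q̄ = (145.8 + 197)/2 = 171.4.
ΔI = 80350 − 95880 = -15530; midpoint Ī = (95880 + 80350)/2 = 88115.
η = (ΔQ/Q̄) ÷ (ΔI/Ī) = (51.2/171.4) ÷ (-15530/88115) = -1.69.

-1.69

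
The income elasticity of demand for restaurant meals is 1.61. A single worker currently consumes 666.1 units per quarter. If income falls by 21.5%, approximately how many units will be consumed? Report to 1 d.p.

435.5

%ΔQ ≈ η × %ΔI = 1.61 × (-21.5%) = -34.615%.
New Q ≈ 666.1 × (1 − 0.34615) = 435.5.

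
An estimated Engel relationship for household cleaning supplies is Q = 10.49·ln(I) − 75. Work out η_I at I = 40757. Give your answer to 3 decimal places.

0.289

At I = 40757: Q = 36.355.
dQ/dI = 10.49/I = 0.000257379 at this income.
η = (dQ/dI)·(I/Q) = 0.000257379 × (40757/36.355) = 0.289.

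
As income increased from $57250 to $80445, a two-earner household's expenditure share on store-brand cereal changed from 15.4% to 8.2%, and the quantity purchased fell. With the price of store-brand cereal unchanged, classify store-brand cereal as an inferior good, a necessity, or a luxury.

inferior good

Quantity demanded falls as income rises, so η < 0.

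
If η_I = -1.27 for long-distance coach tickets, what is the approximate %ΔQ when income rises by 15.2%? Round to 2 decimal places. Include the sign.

-19.30%

%ΔQ ≈ η × %ΔI = -1.27 × 15.2% = -19.30%.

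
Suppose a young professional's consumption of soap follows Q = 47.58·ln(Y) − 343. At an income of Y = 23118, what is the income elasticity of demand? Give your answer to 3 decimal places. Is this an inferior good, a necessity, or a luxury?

At Y = 23118: Q = 135.101.
dQ/dY = 47.58/Y = 0.00205814 at this income.
η = (dQ/dY)·(Y/Q) = 0.00205814 × (23118/135.101) = 0.352.
Since 0 < η < 1, the good is a necessity.

0.352 (necessity)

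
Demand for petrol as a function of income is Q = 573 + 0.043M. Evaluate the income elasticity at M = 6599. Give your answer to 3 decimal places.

0.331

At M = 6599: Q = 856.757.
dQ/dM = 0.043.
η = (dQ/dM)·(M/Q) = 0.043 × (6599/856.757) = 0.331.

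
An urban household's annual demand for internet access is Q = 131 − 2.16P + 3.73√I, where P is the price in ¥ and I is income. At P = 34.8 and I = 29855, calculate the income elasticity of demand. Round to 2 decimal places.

At P = 34.8, I = 29855: Q = 700.324.
Holding P constant, ∂Q/∂I = 3.73/(2√I) = 0.0107937.
η_I = (∂Q/∂I)·(I/Q) = 0.0107937 × (29855/700.324) = 0.46.

0.46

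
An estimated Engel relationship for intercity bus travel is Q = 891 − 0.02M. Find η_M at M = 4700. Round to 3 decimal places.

-0.118

At M = 4700: Q = 797.000.
dQ/dM = −0.02.
η = (dQ/dM)·(M/Q) = -0.02 × (4700/797.000) = -0.118.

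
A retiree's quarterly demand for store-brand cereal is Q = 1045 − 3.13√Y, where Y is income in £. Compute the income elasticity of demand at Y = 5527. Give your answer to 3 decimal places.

-0.143

At Y = 5527: Q = 812.304.
dQ/dY = -3.13/(2√Y) = -0.0210508 at this income.
η = (dQ/dY)·(Y/Q) = -0.0210508 × (5527/812.304) = -0.143.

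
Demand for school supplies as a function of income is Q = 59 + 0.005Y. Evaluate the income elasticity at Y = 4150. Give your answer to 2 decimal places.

0.26

At Y = 4150: Q = 79.750.
dQ/dY = 0.005.
η = (dQ/dY)·(Y/Q) = 0.005 × (4150/79.750) = 0.26.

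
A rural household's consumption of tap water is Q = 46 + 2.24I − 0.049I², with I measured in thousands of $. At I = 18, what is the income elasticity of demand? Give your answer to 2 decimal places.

0.12

At I = 18: Q = 70.4440.
dQ/dI = 2.24 − 0.098I = 0.47600.
η = (dQ/dI)·(I/Q) = 0.47600 × (18/70.4440) = 0.12.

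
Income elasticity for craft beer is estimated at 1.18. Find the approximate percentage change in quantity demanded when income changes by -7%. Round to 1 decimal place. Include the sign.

-8.3%

%ΔQ ≈ η × %ΔI = 1.18 × (-7%) = -8.3%.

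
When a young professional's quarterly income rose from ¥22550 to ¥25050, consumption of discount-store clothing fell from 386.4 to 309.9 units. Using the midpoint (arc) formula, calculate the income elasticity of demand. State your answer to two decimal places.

-2.09

ΔQ = 309.9 − 386.4 = -76.5; midpoint Q̄ = (386.4 + 309.9)/2 = 348.15.
ΔI = 25050 − 22550 = 2500; midpoint Ī = (22550 + 25050)/2 = 23800.
η = (ΔQ/Q̄) ÷ (ΔI/Ī) = (-76.5/348.15) ÷ (2500/23800) = -2.09.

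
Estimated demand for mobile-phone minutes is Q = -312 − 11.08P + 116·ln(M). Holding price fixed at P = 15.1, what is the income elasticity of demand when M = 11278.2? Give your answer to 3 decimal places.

0.192

At P = 15.1, M = 11278.2: Q = 603.045.
Holding P constant, ∂Q/∂M = 116/M = 0.0102853.
η_M = (∂Q/∂M)·(M/Q) = 0.0102853 × (11278.2/603.045) = 0.192.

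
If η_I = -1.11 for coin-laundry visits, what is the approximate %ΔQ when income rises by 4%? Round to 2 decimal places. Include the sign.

%ΔQ ≈ η × %ΔI = -1.11 × 4% = -4.44%.

-4.44%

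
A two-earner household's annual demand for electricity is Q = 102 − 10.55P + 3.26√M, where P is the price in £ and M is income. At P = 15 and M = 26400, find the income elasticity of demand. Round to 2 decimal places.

0.56

At P = 15, M = 26400: Q = 473.437.
Holding P constant, ∂Q/∂M = 3.26/(2√M) = 0.010032.
η_M = (∂Q/∂M)·(M/Q) = 0.010032 × (26400/473.437) = 0.56.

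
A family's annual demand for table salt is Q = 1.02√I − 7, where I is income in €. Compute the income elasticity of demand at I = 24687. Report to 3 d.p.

At I = 24687: Q = 153.263.
dQ/dI = 1.02/(2√I) = 0.00324591 at this income.
η = (dQ/dI)·(I/Q) = 0.00324591 × (24687/153.263) = 0.523.

0.523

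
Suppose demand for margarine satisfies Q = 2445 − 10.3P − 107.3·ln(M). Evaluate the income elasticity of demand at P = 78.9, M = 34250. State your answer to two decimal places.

-0.21

At P = 78.9, M = 34250: Q = 511.963.
Holding P constant, ∂Q/∂M = -107.3/M = -0.00313285.
η_M = (∂Q/∂M)·(M/Q) = -0.00313285 × (34250/511.963) = -0.21.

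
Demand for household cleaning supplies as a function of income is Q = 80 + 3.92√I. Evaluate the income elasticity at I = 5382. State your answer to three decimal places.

0.391

At I = 5382: Q = 367.579.
dQ/dI = 3.92/(2√I) = 0.0267168 at this income.
η = (dQ/dI)·(I/Q) = 0.0267168 × (5382/367.579) = 0.391.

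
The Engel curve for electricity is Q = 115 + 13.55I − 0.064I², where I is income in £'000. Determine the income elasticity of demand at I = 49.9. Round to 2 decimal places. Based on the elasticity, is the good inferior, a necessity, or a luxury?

At I = 49.9: Q = 631.7844.
dQ/dI = 13.55 − 0.128I = 7.16280.
η = (dQ/dI)·(I/Q) = 7.16280 × (49.9/631.7844) = 0.57.
0 < η < 1 ⇒ necessity.

0.57 (necessity)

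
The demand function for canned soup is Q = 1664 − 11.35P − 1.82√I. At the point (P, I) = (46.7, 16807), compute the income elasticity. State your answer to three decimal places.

-0.131

At P = 46.7, I = 16807: Q = 898.007.
Holding P constant, ∂Q/∂I = -1.82/(2√I) = -0.00701934.
η_I = (∂Q/∂I)·(I/Q) = -0.00701934 × (16807/898.007) = -0.131.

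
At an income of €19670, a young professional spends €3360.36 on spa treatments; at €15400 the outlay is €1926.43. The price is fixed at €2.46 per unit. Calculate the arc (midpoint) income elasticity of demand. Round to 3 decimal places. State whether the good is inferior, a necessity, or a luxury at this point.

2.228 (luxury)

With a constant price, Q₁ = 3360.36/2.46 = 1366.000 and Q₂ = 1926.43/2.46 = 783.102 (equivalently, work directly with expenditure since P cancels).
Midpoint %ΔQ = (1926.43 − 3360.36)/2643.40 = -0.54246; midpoint %ΔI = (15400 − 19670)/17535 = -0.24351.
η = -0.54246 / -0.24351 = 2.228.
η > 1 ⇒ luxury.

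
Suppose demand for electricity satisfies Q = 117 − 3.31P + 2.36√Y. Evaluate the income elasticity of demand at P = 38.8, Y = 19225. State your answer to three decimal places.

0.518

At P = 38.8, Y = 19225: Q = 315.796.
Holding P constant, ∂Q/∂Y = 2.36/(2√Y) = 0.00851038.
η_Y = (∂Q/∂Y)·(Y/Q) = 0.00851038 × (19225/315.796) = 0.518.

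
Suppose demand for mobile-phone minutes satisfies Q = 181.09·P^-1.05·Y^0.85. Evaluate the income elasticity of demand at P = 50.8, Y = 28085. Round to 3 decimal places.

For a multiplicative demand Q = A·P^α·Y^β, the income elasticity is β everywhere.
Here β = 0.85, so η = 0.850.

0.850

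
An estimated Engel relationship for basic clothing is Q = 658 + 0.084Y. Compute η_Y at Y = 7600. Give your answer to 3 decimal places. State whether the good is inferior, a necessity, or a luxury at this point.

0.492 (necessity)

At Y = 7600: Q = 1296.400.
dQ/dY = 0.084.
η = (dQ/dY)·(Y/Q) = 0.084 × (7600/1296.400) = 0.492.
Since 0 < η < 1, the good is a necessity.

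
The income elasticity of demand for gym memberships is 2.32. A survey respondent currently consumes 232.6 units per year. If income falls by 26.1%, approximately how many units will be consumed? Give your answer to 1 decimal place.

%ΔQ ≈ η × %ΔI = 2.32 × (-26.1%) = -60.552%.
New Q ≈ 232.6 × (1 − 0.60552) = 91.8.

91.8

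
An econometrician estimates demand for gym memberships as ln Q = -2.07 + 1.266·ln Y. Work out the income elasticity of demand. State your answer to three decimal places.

1.266

In a log-linear demand, the coefficient on ln Y is the income elasticity.
So η = 1.266.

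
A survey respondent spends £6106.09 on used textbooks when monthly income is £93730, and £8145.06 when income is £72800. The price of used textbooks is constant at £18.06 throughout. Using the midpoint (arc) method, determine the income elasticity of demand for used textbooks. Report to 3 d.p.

With a constant price, Q₁ = 6106.09/18.06 = 338.100 and Q₂ = 8145.06/18.06 = 451.000 (equivalently, work directly with expenditure since P cancels).
Midpoint %ΔQ = (8145.06 − 6106.09)/7125.58 = 0.28615; midpoint %ΔI = (72800 − 93730)/83265 = -0.25137.
η = 0.28615 / -0.25137 = -1.138.

-1.138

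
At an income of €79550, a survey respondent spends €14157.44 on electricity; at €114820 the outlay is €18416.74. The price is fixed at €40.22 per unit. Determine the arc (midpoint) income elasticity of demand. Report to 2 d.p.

With a constant price, Q₁ = 14157.44/40.22 = 352.000 and Q₂ = 18416.74/40.22 = 457.900 (equivalently, work directly with expenditure since P cancels).
Midpoint %ΔQ = (18416.74 − 14157.44)/16287.09 = 0.26151; midpoint %ΔI = (114820 − 79550)/97185 = 0.36292.
η = 0.26151 / 0.36292 = 0.72.

0.72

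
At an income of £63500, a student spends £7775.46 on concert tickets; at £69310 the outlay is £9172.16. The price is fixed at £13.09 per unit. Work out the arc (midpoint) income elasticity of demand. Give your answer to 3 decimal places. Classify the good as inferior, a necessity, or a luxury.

1.884 (luxury)

With a constant price, Q₁ = 7775.46/13.09 = 594.000 and Q₂ = 9172.16/13.09 = 700.700 (equivalently, work directly with expenditure since P cancels).
Midpoint %ΔQ = (9172.16 − 7775.46)/8473.81 = 0.16483; midpoint %ΔI = (69310 − 63500)/66405 = 0.08749.
η = 0.16483 / 0.08749 = 1.884.
η > 1 ⇒ luxury.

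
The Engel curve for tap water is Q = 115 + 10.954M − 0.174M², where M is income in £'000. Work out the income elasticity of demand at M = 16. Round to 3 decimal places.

At M = 16: Q = 245.7200.
dQ/dM = 10.954 − 0.348M = 5.38600.
η = (dQ/dM)·(M/Q) = 5.38600 × (16/245.7200) = 0.351.

0.351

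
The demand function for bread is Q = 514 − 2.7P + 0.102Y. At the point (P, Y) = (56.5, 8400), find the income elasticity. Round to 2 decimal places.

At P = 56.5, Y = 8400: Q = 1218.250.
Holding P constant, ∂Q/∂Y = 0.102.
η_Y = (∂Q/∂Y)·(Y/Q) = 0.102 × (8400/1218.250) = 0.70.

0.70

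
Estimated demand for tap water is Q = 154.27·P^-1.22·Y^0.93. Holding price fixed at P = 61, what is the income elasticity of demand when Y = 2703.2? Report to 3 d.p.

For a multiplicative demand Q = A·P^α·Y^β, the income elasticity is β everywhere.
Here β = 0.93, so η = 0.930.

0.930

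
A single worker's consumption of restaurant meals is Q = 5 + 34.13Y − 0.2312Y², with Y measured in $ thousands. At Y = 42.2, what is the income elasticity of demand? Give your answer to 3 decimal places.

At Y = 42.2: Q = 1033.5558.
dQ/dY = 34.13 − 0.4624Y = 14.61672.
η = (dQ/dY)·(Y/Q) = 14.61672 × (42.2/1033.5558) = 0.597.

0.597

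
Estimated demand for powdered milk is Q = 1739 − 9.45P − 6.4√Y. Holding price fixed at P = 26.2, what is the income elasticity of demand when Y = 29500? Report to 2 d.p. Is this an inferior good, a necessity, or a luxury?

-1.40 (inferior good)

At P = 26.2, Y = 29500: Q = 392.174.
Holding P constant, ∂Q/∂Y = -6.4/(2√Y) = -0.0186311.
η_Y = (∂Q/∂Y)·(Y/Q) = -0.0186311 × (29500/392.174) = -1.40.
Since η < 0, this is an inferior good.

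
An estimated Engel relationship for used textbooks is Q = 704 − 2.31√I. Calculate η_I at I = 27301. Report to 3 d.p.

At I = 27301: Q = 322.318.
dQ/dI = -2.31/(2√I) = -0.00699025 at this income.
η = (dQ/dI)·(I/Q) = -0.00699025 × (27301/322.318) = -0.592.

-0.592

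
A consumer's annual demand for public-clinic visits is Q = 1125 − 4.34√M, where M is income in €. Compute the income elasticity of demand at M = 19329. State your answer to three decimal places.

-0.578

At M = 19329: Q = 521.615.
dQ/dM = -4.34/(2√M) = -0.0156083 at this income.
η = (dQ/dM)·(M/Q) = -0.0156083 × (19329/521.615) = -0.578.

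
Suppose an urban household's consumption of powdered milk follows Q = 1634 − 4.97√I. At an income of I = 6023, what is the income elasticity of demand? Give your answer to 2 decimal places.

At I = 6023: Q = 1248.288.
dQ/dI = -4.97/(2√I) = -0.0320199 at this income.
η = (dQ/dI)·(I/Q) = -0.0320199 × (6023/1248.288) = -0.15.

-0.15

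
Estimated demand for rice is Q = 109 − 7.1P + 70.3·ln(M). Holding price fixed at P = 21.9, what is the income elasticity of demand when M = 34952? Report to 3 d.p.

0.102

At P = 21.9, M = 34952: Q = 688.970.
Holding P constant, ∂Q/∂M = 70.3/M = 0.00201133.
η_M = (∂Q/∂M)·(M/Q) = 0.00201133 × (34952/688.970) = 0.102.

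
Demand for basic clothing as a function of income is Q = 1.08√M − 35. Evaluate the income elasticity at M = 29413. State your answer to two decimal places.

0.62

At M = 29413: Q = 150.222.
dQ/dM = 1.08/(2√M) = 0.00314865 at this income.
η = (dQ/dM)·(M/Q) = 0.00314865 × (29413/150.222) = 0.62.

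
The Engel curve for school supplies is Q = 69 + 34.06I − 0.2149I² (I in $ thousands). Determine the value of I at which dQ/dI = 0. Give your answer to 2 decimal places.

79.25

dQ/dI = 34.06 − 0.4298I.
The good is inferior where dQ/dI < 0. Setting dQ/dI = 0 gives I = 34.06 / 0.4298 = 79.25.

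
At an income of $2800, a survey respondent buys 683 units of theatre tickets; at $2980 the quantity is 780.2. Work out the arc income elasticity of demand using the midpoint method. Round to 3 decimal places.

2.133

ΔQ = 780.2 − 683 = 97.2; midpoint Q̄ = (683 + 780.2)/2 = 731.6.
ΔI = 2980 − 2800 = 180; midpoint Ī = (2800 + 2980)/2 = 2890.
η = (ΔQ/Q̄) ÷ (ΔI/Ī) = (97.2/731.6) ÷ (180/2890) = 2.133.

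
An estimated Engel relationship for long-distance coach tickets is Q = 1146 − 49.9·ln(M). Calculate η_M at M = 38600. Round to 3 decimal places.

-0.081

At M = 38600: Q = 619.006.
dQ/dM = -49.9/M = -0.00129275 at this income.
η = (dQ/dM)·(M/Q) = -0.00129275 × (38600/619.006) = -0.081.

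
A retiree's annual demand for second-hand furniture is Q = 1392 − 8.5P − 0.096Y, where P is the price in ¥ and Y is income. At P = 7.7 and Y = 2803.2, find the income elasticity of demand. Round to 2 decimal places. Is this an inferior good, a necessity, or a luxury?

At P = 7.7, Y = 2803.2: Q = 1057.443.
Holding P constant, ∂Q/∂Y = −0.096.
η_Y = (∂Q/∂Y)·(Y/Q) = -0.096 × (2803.2/1057.443) = -0.25.
Since η < 0, this is an inferior good.

-0.25 (inferior good)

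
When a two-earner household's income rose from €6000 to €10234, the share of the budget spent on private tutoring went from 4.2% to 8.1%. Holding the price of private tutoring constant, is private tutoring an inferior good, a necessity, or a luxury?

The budget share rises as income rises, so η > 1.

luxury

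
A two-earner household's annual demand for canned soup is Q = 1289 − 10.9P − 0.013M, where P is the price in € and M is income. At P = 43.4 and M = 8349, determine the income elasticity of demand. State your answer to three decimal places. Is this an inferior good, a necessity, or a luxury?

-0.153 (inferior good)

At P = 43.4, M = 8349: Q = 707.403.
Holding P constant, ∂Q/∂M = −0.013.
η_M = (∂Q/∂M)·(M/Q) = -0.013 × (8349/707.403) = -0.153.
Since η < 0, this is an inferior good.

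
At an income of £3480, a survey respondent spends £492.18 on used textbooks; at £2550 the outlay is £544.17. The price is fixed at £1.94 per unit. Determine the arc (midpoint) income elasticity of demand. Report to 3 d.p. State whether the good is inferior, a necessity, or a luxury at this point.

With a constant price, Q₁ = 492.18/1.94 = 253.701 and Q₂ = 544.17/1.94 = 280.500 (equivalently, work directly with expenditure since P cancels).
Midpoint %ΔQ = (544.17 − 492.18)/518.17 = 0.10033; midpoint %ΔI = (2550 − 3480)/3015 = -0.30846.
η = 0.10033 / -0.30846 = -0.325.
η < 0 ⇒ inferior good.

-0.325 (inferior good)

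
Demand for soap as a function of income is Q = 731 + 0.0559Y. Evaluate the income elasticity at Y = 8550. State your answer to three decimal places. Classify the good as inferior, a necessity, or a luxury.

At Y = 8550: Q = 1208.945.
dQ/dY = 0.0559.
η = (dQ/dY)·(Y/Q) = 0.0559 × (8550/1208.945) = 0.395.
Since 0 < η < 1, the good is a necessity.

0.395 (necessity)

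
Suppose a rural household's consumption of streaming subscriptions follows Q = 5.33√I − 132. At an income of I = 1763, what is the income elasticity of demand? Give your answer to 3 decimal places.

At I = 1763: Q = 91.797.
dQ/dI = 5.33/(2√I) = 0.0634704 at this income.
η = (dQ/dI)·(I/Q) = 0.0634704 × (1763/91.797) = 1.219.

1.219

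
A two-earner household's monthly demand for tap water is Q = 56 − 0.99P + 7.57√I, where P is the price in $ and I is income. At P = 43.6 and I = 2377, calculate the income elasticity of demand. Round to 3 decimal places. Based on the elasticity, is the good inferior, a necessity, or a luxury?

At P = 43.6, I = 2377: Q = 381.907.
Holding P constant, ∂Q/∂I = 7.57/(2√I) = 0.0776339.
η_I = (∂Q/∂I)·(I/Q) = 0.0776339 × (2377/381.907) = 0.483.
Since 0 < η < 1, this is a necessity.

0.483 (necessity)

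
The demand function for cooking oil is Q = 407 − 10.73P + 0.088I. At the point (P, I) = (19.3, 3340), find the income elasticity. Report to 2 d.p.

0.60

At P = 19.3, I = 3340: Q = 493.831.
Holding P constant, ∂Q/∂I = 0.088.
η_I = (∂Q/∂I)·(I/Q) = 0.088 × (3340/493.831) = 0.60.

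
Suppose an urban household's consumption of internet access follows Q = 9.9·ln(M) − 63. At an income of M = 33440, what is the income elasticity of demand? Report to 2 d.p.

0.25

At M = 33440: Q = 40.133.
dQ/dM = 9.9/M = 0.000296053 at this income.
η = (dQ/dM)·(M/Q) = 0.000296053 × (33440/40.133) = 0.25.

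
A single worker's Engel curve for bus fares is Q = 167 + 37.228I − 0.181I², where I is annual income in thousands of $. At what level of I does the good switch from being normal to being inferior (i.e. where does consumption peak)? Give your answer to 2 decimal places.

102.84

dQ/dI = 37.228 − 0.362I.
The good is inferior where dQ/dI < 0. Setting dQ/dI = 0 gives I = 37.228 / 0.362 = 102.84.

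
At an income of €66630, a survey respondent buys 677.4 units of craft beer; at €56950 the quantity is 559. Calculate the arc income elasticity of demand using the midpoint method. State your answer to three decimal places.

ΔQ = 559 − 677.4 = -118.4; midpoint Q̄ = (677.4 + 559)/2 = 618.2.
ΔI = 56950 − 66630 = -9680; midpoint Ī = (66630 + 56950)/2 = 61790.
η = (ΔQ/Q̄) ÷ (ΔI/Ī) = (-118.4/618.2) ÷ (-9680/61790) = 1.223.

1.223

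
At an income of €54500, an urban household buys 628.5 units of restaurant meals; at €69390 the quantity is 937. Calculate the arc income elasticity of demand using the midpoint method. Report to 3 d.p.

ΔQ = 937 − 628.5 = 308.5; midpoint Q̄ = (628.5 + 937)/2 = 782.75.
ΔI = 69390 − 54500 = 14890; midpoint Ī = (54500 + 69390)/2 = 61945.
η = (ΔQ/Q̄) ÷ (ΔI/Ī) = (308.5/782.75) ÷ (14890/61945) = 1.640.

1.640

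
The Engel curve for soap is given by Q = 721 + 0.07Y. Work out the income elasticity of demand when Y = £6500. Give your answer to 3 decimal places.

At Y = 6500: Q = 1176.000.
dQ/dY = 0.07.
η = (dQ/dY)·(Y/Q) = 0.07 × (6500/1176.000) = 0.387.

0.387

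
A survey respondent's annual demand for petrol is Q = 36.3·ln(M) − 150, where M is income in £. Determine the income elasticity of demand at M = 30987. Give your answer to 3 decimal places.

0.161

At M = 30987: Q = 225.390.
dQ/dM = 36.3/M = 0.00117146 at this income.
η = (dQ/dM)·(M/Q) = 0.00117146 × (30987/225.390) = 0.161.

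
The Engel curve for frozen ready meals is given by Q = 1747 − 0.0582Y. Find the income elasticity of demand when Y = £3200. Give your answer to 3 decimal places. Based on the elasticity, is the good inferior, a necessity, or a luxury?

At Y = 3200: Q = 1560.760.
dQ/dY = −0.0582.
η = (dQ/dY)·(Y/Q) = -0.0582 × (3200/1560.760) = -0.119.
Since η < 0, the good is an inferior good.

-0.119 (inferior good)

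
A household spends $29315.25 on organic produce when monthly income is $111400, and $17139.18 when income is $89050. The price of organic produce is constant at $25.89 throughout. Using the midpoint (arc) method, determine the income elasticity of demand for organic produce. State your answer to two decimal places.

With a constant price, Q₁ = 29315.25/25.89 = 1132.300 and Q₂ = 17139.18/25.89 = 662.000 (equivalently, work directly with expenditure since P cancels).
Midpoint %ΔQ = (17139.18 − 29315.25)/23227.22 = -0.52422; midpoint %ΔI = (89050 − 111400)/100225 = -0.22300.
η = -0.52422 / -0.22300 = 2.35.

2.35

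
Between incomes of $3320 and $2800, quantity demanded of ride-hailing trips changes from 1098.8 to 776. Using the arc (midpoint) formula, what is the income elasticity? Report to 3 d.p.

ΔQ = 776 − 1098.8 = -322.8; midpoint Q̄ = (1098.8 + 776)/2 = 937.4.
ΔI = 2800 − 3320 = -520; midpoint Ī = (3320 + 2800)/2 = 3060.
η = (ΔQ/Q̄) ÷ (ΔI/Ī) = (-322.8/937.4) ÷ (-520/3060) = 2.026.

2.026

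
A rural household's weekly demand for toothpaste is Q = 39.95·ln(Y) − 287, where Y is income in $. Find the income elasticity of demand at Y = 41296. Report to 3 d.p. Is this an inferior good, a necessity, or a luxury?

At Y = 41296: Q = 137.609.
dQ/dY = 39.95/Y = 0.000967406 at this income.
η = (dQ/dY)·(Y/Q) = 0.000967406 × (41296/137.609) = 0.290.
Since 0 < η < 1, the good is a necessity.

0.290 (necessity)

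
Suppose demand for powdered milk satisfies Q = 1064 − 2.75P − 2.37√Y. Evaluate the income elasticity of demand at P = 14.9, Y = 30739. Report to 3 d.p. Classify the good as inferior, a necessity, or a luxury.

-0.342 (inferior good)

At P = 14.9, Y = 30739: Q = 607.504.
Holding P constant, ∂Q/∂Y = -2.37/(2√Y) = -0.00675886.
η_Y = (∂Q/∂Y)·(Y/Q) = -0.00675886 × (30739/607.504) = -0.342.
Since η < 0, this is an inferior good.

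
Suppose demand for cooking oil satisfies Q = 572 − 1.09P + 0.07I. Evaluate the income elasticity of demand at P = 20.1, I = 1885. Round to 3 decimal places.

At P = 20.1, I = 1885: Q = 682.041.
Holding P constant, ∂Q/∂I = 0.07.
η_I = (∂Q/∂I)·(I/Q) = 0.07 × (1885/682.041) = 0.193.

0.193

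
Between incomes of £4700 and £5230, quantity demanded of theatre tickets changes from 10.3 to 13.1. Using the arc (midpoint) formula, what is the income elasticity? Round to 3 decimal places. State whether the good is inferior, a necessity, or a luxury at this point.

ΔQ = 13.1 − 10.3 = 2.8; midpoint Q̄ = (10.3 + 13.1)/2 = 11.7.
ΔI = 5230 − 4700 = 530; midpoint Ī = (4700 + 5230)/2 = 4965.
η = (ΔQ/Q̄) ÷ (ΔI/Ī) = (2.8/11.7) ÷ (530/4965) = 2.242.
η > 1 ⇒ luxury.

2.242 (luxury)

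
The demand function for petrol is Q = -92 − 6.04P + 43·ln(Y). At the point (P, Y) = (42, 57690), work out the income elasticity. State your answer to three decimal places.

At P = 42, Y = 57690: Q = 125.722.
Holding P constant, ∂Q/∂Y = 43/Y = 0.000745363.
η_Y = (∂Q/∂Y)·(Y/Q) = 0.000745363 × (57690/125.722) = 0.342.

0.342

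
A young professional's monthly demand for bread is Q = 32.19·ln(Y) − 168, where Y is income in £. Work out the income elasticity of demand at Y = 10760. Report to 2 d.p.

At Y = 10760: Q = 130.839.
dQ/dY = 32.19/Y = 0.00299164 at this income.
η = (dQ/dY)·(Y/Q) = 0.00299164 × (10760/130.839) = 0.25.

0.25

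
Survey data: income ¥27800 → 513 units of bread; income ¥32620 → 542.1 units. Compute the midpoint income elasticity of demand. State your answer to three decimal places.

ΔQ = 542.1 − 513 = 29.1; midpoint Q̄ = (513 + 542.1)/2 = 527.55.
ΔI = 32620 − 27800 = 4820; midpoint Ī = (27800 + 32620)/2 = 30210.
η = (ΔQ/Q̄) ÷ (ΔI/Ī) = (29.1/527.55) ÷ (4820/30210) = 0.346.

0.346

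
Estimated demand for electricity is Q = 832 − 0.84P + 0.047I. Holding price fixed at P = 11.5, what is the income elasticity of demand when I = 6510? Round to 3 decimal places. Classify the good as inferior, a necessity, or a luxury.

At P = 11.5, I = 6510: Q = 1128.310.
Holding P constant, ∂Q/∂I = 0.047.
η_I = (∂Q/∂I)·(I/Q) = 0.047 × (6510/1128.310) = 0.271.
Since 0 < η < 1, this is a necessity.

0.271 (necessity)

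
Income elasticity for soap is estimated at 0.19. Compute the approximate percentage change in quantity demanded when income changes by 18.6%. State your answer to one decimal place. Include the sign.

%ΔQ ≈ η × %ΔI = 0.19 × 18.6% = 3.5%.

3.5%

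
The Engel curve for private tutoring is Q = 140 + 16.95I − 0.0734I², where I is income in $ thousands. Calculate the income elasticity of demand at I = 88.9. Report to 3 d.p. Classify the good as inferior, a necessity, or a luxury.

At I = 88.9: Q = 1066.7594.
dQ/dI = 16.95 − 0.1468I = 3.89948.
η = (dQ/dI)·(I/Q) = 3.89948 × (88.9/1066.7594) = 0.325.
0 < η < 1 ⇒ necessity.

0.325 (necessity)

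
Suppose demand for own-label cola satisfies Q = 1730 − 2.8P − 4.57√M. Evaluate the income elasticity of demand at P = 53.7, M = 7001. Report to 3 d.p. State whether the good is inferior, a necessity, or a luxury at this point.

-0.160 (inferior good)

At P = 53.7, M = 7001: Q = 1197.259.
Holding P constant, ∂Q/∂M = -4.57/(2√M) = -0.027309.
η_M = (∂Q/∂M)·(M/Q) = -0.027309 × (7001/1197.259) = -0.160.
Since η < 0, this is an inferior good.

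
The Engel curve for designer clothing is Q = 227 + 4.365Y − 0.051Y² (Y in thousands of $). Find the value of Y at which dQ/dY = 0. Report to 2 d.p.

dQ/dY = 4.365 − 0.102Y.
The good is inferior where dQ/dY < 0. Setting dQ/dY = 0 gives Y = 4.365 / 0.102 = 42.79.

42.79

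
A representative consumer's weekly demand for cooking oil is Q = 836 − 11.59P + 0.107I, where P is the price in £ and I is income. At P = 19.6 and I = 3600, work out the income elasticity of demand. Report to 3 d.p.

At P = 19.6, I = 3600: Q = 994.036.
Holding P constant, ∂Q/∂I = 0.107.
η_I = (∂Q/∂I)·(I/Q) = 0.107 × (3600/994.036) = 0.388.

0.388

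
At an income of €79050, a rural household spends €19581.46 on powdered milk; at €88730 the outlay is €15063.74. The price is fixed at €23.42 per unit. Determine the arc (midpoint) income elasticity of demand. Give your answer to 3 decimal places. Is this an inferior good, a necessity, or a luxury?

-2.260 (inferior good)

With a constant price, Q₁ = 19581.46/23.42 = 836.100 and Q₂ = 15063.74/23.42 = 643.200 (equivalently, work directly with expenditure since P cancels).
Midpoint %ΔQ = (15063.74 − 19581.46)/17322.60 = -0.26080; midpoint %ΔI = (88730 − 79050)/83890 = 0.11539.
η = -0.26080 / 0.11539 = -2.260.
η < 0 ⇒ inferior good.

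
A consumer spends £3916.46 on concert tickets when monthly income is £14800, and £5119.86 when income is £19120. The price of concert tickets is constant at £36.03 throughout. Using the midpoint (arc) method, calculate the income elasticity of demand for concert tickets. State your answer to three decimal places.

1.046

With a constant price, Q₁ = 3916.46/36.03 = 108.700 and Q₂ = 5119.86/36.03 = 142.100 (equivalently, work directly with expenditure since P cancels).
Midpoint %ΔQ = (5119.86 − 3916.46)/4518.16 = 0.26635; midpoint %ΔI = (19120 − 14800)/16960 = 0.25472.
η = 0.26635 / 0.25472 = 1.046.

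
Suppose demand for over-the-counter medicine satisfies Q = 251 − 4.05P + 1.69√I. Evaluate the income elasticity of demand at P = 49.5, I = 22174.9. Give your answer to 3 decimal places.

At P = 49.5, I = 22174.9: Q = 302.187.
Holding P constant, ∂Q/∂I = 1.69/(2√I) = 0.00567448.
η_I = (∂Q/∂I)·(I/Q) = 0.00567448 × (22174.9/302.187) = 0.416.

0.416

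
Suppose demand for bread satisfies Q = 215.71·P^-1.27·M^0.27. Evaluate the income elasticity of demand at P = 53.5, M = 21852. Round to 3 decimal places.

For a multiplicative demand Q = A·P^α·M^β, the income elasticity is β everywhere.
Here β = 0.27, so η = 0.270.

0.270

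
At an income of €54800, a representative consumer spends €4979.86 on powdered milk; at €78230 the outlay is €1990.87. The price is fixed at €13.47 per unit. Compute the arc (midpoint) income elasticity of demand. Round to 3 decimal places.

-2.435

With a constant price, Q₁ = 4979.86/13.47 = 369.700 and Q₂ = 1990.87/13.47 = 147.800 (equivalently, work directly with expenditure since P cancels).
Midpoint %ΔQ = (1990.87 − 4979.86)/3485.37 = -0.85758; midpoint %ΔI = (78230 − 54800)/66515 = 0.35225.
η = -0.85758 / 0.35225 = -2.435.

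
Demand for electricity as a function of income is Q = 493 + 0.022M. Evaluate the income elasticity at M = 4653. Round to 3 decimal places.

At M = 4653: Q = 595.366.
dQ/dM = 0.022.
η = (dQ/dM)·(M/Q) = 0.022 × (4653/595.366) = 0.172.

0.172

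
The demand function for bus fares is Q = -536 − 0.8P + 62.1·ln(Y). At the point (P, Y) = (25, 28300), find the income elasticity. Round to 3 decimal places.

0.771

At P = 25, Y = 28300: Q = 80.563.
Holding P constant, ∂Q/∂Y = 62.1/Y = 0.00219435.
η_Y = (∂Q/∂Y)·(Y/Q) = 0.00219435 × (28300/80.563) = 0.771.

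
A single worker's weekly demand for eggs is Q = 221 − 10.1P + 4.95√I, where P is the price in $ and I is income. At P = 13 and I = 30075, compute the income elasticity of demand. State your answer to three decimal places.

0.453

At P = 13, I = 30075: Q = 948.136.
Holding P constant, ∂Q/∂I = 4.95/(2√I) = 0.0142716.
η_I = (∂Q/∂I)·(I/Q) = 0.0142716 × (30075/948.136) = 0.453.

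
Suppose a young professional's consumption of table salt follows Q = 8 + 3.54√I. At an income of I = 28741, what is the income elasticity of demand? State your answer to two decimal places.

At I = 28741: Q = 608.142.
dQ/dI = 3.54/(2√I) = 0.0104405 at this income.
η = (dQ/dI)·(I/Q) = 0.0104405 × (28741/608.142) = 0.49.

0.49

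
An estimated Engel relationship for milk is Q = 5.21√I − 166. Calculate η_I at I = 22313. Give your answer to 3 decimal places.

0.636

At I = 22313: Q = 612.246.
dQ/dI = 5.21/(2√I) = 0.0174393 at this income.
η = (dQ/dI)·(I/Q) = 0.0174393 × (22313/612.246) = 0.636.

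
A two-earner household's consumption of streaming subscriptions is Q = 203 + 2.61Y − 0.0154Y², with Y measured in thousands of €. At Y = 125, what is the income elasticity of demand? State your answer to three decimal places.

-0.537

At Y = 125: Q = 288.6250.
dQ/dY = 2.61 − 0.0308Y = -1.24000.
η = (dQ/dY)·(Y/Q) = -1.24000 × (125/288.6250) = -0.537.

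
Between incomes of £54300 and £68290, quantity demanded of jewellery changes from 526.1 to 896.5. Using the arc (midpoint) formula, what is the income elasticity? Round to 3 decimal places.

2.282

ΔQ = 896.5 − 526.1 = 370.4; midpoint Q̄ = (526.1 + 896.5)/2 = 711.3.
ΔI = 68290 − 54300 = 13990; midpoint Ī = (54300 + 68290)/2 = 61295.
η = (ΔQ/Q̄) ÷ (ΔI/Ī) = (370.4/711.3) ÷ (13990/61295) = 2.282.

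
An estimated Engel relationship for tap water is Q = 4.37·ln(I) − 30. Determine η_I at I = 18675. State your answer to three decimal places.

0.337

At I = 18675: Q = 12.979.
dQ/dI = 4.37/I = 0.000234003 at this income.
η = (dQ/dI)·(I/Q) = 0.000234003 × (18675/12.979) = 0.337.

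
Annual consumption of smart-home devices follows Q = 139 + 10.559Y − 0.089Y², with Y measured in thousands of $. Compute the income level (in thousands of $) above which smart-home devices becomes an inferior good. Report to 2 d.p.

dQ/dY = 10.559 − 0.178Y.
The good is inferior where dQ/dY < 0. Setting dQ/dY = 0 gives Y = 10.559 / 0.178 = 59.32.

59.32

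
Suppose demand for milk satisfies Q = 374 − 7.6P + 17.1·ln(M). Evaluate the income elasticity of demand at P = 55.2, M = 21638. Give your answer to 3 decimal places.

0.137

At P = 55.2, M = 21638: Q = 125.176.
Holding P constant, ∂Q/∂M = 17.1/M = 0.000790276.
η_M = (∂Q/∂M)·(M/Q) = 0.000790276 × (21638/125.176) = 0.137.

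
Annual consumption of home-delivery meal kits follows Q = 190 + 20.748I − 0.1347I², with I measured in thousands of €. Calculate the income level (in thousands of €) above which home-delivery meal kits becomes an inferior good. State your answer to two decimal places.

dQ/dI = 20.748 − 0.2694I.
The good is inferior where dQ/dI < 0. Setting dQ/dI = 0 gives I = 20.748 / 0.2694 = 77.02.

77.02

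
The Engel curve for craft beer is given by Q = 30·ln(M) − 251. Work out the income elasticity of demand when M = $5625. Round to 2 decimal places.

At M = 5625: Q = 8.049.
dQ/dM = 30/M = 0.00533333 at this income.
η = (dQ/dM)·(M/Q) = 0.00533333 × (5625/8.049) = 3.73.

3.73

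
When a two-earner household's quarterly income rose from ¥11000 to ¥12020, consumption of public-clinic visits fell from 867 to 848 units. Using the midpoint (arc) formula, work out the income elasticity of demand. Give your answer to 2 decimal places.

-0.25

ΔQ = 848 − 867 = -19; midpoint Q̄ = (867 + 848)/2 = 857.5.
ΔI = 12020 − 11000 = 1020; midpoint Ī = (11000 + 12020)/2 = 11510.
η = (ΔQ/Q̄) ÷ (ΔI/Ī) = (-19/857.5) ÷ (1020/11510) = -0.25.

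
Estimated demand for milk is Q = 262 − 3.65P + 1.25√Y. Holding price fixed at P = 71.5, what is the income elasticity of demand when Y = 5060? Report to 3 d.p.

0.494

At P = 71.5, Y = 5060: Q = 89.942.
Holding P constant, ∂Q/∂Y = 1.25/(2√Y) = 0.00878627.
η_Y = (∂Q/∂Y)·(Y/Q) = 0.00878627 × (5060/89.942) = 0.494.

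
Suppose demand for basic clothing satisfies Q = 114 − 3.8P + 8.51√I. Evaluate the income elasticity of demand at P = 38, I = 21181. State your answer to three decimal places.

0.513

At P = 38, I = 21181: Q = 1208.119.
Holding P constant, ∂Q/∂I = 8.51/(2√I) = 0.0292366.
η_I = (∂Q/∂I)·(I/Q) = 0.0292366 × (21181/1208.119) = 0.513.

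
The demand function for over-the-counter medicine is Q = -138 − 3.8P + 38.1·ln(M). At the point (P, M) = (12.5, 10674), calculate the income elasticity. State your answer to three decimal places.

At P = 12.5, M = 10674: Q = 167.899.
Holding P constant, ∂Q/∂M = 38.1/M = 0.00356942.
η_M = (∂Q/∂M)·(M/Q) = 0.00356942 × (10674/167.899) = 0.227.

0.227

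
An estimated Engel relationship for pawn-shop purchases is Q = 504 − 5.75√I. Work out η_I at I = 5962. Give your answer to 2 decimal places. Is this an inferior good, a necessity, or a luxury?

At I = 5962: Q = 60.020.
dQ/dI = -5.75/(2√I) = -0.0372342 at this income.
η = (dQ/dI)·(I/Q) = -0.0372342 × (5962/60.020) = -3.70.
Since η < 0, the good is an inferior good.

-3.70 (inferior good)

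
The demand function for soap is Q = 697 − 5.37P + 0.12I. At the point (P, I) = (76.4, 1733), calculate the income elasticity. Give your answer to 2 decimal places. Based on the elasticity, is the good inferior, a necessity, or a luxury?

At P = 76.4, I = 1733: Q = 494.692.
Holding P constant, ∂Q/∂I = 0.12.
η_I = (∂Q/∂I)·(I/Q) = 0.12 × (1733/494.692) = 0.42.
Since 0 < η < 1, this is a necessity.

0.42 (necessity)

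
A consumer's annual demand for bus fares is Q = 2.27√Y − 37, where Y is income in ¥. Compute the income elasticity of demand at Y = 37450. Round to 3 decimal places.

At Y = 37450: Q = 402.290.
dQ/dY = 2.27/(2√Y) = 0.00586503 at this income.
η = (dQ/dY)·(Y/Q) = 0.00586503 × (37450/402.290) = 0.546.

0.546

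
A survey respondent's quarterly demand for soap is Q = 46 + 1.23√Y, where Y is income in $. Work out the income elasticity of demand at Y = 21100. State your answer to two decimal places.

At Y = 21100: Q = 224.668.
dQ/dY = 1.23/(2√Y) = 0.00423383 at this income.
η = (dQ/dY)·(Y/Q) = 0.00423383 × (21100/224.668) = 0.40.

0.40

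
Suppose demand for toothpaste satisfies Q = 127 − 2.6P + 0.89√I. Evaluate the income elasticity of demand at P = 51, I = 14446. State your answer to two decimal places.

At P = 51, I = 14446: Q = 101.370.
Holding P constant, ∂Q/∂I = 0.89/(2√I) = 0.00370242.
η_I = (∂Q/∂I)·(I/Q) = 0.00370242 × (14446/101.370) = 0.53.

0.53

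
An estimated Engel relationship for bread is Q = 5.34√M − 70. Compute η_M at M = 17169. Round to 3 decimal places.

0.556

At M = 17169: Q = 629.703.
dQ/dM = 5.34/(2√M) = 0.0203769 at this income.
η = (dQ/dM)·(M/Q) = 0.0203769 × (17169/629.703) = 0.556.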